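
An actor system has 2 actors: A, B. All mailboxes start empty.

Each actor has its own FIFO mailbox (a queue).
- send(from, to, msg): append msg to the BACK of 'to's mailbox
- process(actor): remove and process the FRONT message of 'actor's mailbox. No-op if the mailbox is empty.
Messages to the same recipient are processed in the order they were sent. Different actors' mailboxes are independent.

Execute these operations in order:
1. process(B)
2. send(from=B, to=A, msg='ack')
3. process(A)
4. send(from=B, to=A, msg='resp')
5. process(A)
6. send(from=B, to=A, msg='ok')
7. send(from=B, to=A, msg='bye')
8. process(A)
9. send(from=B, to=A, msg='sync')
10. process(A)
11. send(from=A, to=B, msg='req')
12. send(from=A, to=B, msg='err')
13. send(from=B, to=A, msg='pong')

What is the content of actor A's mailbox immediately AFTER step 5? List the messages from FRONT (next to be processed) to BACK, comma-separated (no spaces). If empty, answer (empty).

After 1 (process(B)): A:[] B:[]
After 2 (send(from=B, to=A, msg='ack')): A:[ack] B:[]
After 3 (process(A)): A:[] B:[]
After 4 (send(from=B, to=A, msg='resp')): A:[resp] B:[]
After 5 (process(A)): A:[] B:[]

(empty)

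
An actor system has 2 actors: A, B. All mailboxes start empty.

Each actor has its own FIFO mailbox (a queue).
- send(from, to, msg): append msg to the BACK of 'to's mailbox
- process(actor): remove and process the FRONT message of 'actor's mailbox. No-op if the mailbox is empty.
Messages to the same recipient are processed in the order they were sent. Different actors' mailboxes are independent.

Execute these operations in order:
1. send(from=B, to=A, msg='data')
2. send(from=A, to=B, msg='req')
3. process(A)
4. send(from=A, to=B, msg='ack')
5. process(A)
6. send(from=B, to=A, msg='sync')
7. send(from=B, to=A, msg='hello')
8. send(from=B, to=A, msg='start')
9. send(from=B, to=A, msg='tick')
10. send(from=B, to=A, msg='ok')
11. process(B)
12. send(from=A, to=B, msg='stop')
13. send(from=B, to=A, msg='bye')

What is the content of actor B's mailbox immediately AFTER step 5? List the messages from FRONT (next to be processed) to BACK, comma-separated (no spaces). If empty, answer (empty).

After 1 (send(from=B, to=A, msg='data')): A:[data] B:[]
After 2 (send(from=A, to=B, msg='req')): A:[data] B:[req]
After 3 (process(A)): A:[] B:[req]
After 4 (send(from=A, to=B, msg='ack')): A:[] B:[req,ack]
After 5 (process(A)): A:[] B:[req,ack]

req,ack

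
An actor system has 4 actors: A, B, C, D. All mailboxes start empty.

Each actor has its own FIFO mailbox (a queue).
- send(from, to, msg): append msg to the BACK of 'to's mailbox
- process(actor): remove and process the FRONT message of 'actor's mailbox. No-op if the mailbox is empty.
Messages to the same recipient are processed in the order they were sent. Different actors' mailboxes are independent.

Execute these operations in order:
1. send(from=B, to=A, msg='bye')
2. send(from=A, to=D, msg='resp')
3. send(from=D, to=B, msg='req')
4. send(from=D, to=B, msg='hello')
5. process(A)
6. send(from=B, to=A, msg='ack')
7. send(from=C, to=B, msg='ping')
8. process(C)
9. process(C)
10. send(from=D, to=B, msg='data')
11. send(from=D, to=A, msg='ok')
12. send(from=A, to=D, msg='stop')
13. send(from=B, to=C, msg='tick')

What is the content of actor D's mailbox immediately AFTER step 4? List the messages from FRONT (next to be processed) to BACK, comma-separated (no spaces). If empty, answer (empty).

After 1 (send(from=B, to=A, msg='bye')): A:[bye] B:[] C:[] D:[]
After 2 (send(from=A, to=D, msg='resp')): A:[bye] B:[] C:[] D:[resp]
After 3 (send(from=D, to=B, msg='req')): A:[bye] B:[req] C:[] D:[resp]
After 4 (send(from=D, to=B, msg='hello')): A:[bye] B:[req,hello] C:[] D:[resp]

resp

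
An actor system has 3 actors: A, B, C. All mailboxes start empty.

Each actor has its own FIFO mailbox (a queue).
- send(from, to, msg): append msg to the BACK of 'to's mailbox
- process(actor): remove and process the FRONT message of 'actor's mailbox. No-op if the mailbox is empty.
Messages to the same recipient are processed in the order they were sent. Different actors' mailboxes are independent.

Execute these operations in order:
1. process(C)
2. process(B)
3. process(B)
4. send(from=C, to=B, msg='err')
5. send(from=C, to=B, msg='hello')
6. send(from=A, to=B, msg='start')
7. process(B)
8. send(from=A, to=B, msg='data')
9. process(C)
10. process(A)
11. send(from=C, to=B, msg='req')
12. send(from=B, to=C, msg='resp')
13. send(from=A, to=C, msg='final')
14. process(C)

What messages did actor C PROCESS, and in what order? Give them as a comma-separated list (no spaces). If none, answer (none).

Answer: resp

Derivation:
After 1 (process(C)): A:[] B:[] C:[]
After 2 (process(B)): A:[] B:[] C:[]
After 3 (process(B)): A:[] B:[] C:[]
After 4 (send(from=C, to=B, msg='err')): A:[] B:[err] C:[]
After 5 (send(from=C, to=B, msg='hello')): A:[] B:[err,hello] C:[]
After 6 (send(from=A, to=B, msg='start')): A:[] B:[err,hello,start] C:[]
After 7 (process(B)): A:[] B:[hello,start] C:[]
After 8 (send(from=A, to=B, msg='data')): A:[] B:[hello,start,data] C:[]
After 9 (process(C)): A:[] B:[hello,start,data] C:[]
After 10 (process(A)): A:[] B:[hello,start,data] C:[]
After 11 (send(from=C, to=B, msg='req')): A:[] B:[hello,start,data,req] C:[]
After 12 (send(from=B, to=C, msg='resp')): A:[] B:[hello,start,data,req] C:[resp]
After 13 (send(from=A, to=C, msg='final')): A:[] B:[hello,start,data,req] C:[resp,final]
After 14 (process(C)): A:[] B:[hello,start,data,req] C:[final]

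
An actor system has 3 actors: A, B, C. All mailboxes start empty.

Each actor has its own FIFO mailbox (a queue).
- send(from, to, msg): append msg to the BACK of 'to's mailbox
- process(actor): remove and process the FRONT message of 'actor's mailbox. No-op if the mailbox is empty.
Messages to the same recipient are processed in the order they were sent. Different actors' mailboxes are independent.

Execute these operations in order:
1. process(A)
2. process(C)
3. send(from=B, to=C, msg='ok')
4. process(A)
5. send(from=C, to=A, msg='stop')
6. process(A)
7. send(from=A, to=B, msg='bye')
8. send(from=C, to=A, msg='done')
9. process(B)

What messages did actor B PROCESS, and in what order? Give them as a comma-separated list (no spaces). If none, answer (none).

Answer: bye

Derivation:
After 1 (process(A)): A:[] B:[] C:[]
After 2 (process(C)): A:[] B:[] C:[]
After 3 (send(from=B, to=C, msg='ok')): A:[] B:[] C:[ok]
After 4 (process(A)): A:[] B:[] C:[ok]
After 5 (send(from=C, to=A, msg='stop')): A:[stop] B:[] C:[ok]
After 6 (process(A)): A:[] B:[] C:[ok]
After 7 (send(from=A, to=B, msg='bye')): A:[] B:[bye] C:[ok]
After 8 (send(from=C, to=A, msg='done')): A:[done] B:[bye] C:[ok]
After 9 (process(B)): A:[done] B:[] C:[ok]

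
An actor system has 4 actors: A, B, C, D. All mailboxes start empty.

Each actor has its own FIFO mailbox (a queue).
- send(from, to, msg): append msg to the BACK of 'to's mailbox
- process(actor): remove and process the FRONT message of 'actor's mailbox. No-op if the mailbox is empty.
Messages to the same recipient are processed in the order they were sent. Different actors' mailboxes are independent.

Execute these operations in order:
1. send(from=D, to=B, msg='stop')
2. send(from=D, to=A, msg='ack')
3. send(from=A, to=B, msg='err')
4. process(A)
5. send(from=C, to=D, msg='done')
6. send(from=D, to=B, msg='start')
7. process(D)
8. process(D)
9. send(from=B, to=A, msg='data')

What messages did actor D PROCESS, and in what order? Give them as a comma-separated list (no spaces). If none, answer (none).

After 1 (send(from=D, to=B, msg='stop')): A:[] B:[stop] C:[] D:[]
After 2 (send(from=D, to=A, msg='ack')): A:[ack] B:[stop] C:[] D:[]
After 3 (send(from=A, to=B, msg='err')): A:[ack] B:[stop,err] C:[] D:[]
After 4 (process(A)): A:[] B:[stop,err] C:[] D:[]
After 5 (send(from=C, to=D, msg='done')): A:[] B:[stop,err] C:[] D:[done]
After 6 (send(from=D, to=B, msg='start')): A:[] B:[stop,err,start] C:[] D:[done]
After 7 (process(D)): A:[] B:[stop,err,start] C:[] D:[]
After 8 (process(D)): A:[] B:[stop,err,start] C:[] D:[]
After 9 (send(from=B, to=A, msg='data')): A:[data] B:[stop,err,start] C:[] D:[]

Answer: done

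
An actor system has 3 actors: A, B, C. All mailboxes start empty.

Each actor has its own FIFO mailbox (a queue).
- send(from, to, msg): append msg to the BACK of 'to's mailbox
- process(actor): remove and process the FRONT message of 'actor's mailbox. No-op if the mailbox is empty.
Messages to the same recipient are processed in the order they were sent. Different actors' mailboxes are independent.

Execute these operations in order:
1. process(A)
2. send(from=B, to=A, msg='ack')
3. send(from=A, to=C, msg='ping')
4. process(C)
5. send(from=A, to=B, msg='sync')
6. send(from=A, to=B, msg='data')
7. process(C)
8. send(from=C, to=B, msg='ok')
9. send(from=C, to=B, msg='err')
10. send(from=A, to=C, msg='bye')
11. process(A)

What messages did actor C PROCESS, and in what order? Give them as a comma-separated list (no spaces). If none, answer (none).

Answer: ping

Derivation:
After 1 (process(A)): A:[] B:[] C:[]
After 2 (send(from=B, to=A, msg='ack')): A:[ack] B:[] C:[]
After 3 (send(from=A, to=C, msg='ping')): A:[ack] B:[] C:[ping]
After 4 (process(C)): A:[ack] B:[] C:[]
After 5 (send(from=A, to=B, msg='sync')): A:[ack] B:[sync] C:[]
After 6 (send(from=A, to=B, msg='data')): A:[ack] B:[sync,data] C:[]
After 7 (process(C)): A:[ack] B:[sync,data] C:[]
After 8 (send(from=C, to=B, msg='ok')): A:[ack] B:[sync,data,ok] C:[]
After 9 (send(from=C, to=B, msg='err')): A:[ack] B:[sync,data,ok,err] C:[]
After 10 (send(from=A, to=C, msg='bye')): A:[ack] B:[sync,data,ok,err] C:[bye]
After 11 (process(A)): A:[] B:[sync,data,ok,err] C:[bye]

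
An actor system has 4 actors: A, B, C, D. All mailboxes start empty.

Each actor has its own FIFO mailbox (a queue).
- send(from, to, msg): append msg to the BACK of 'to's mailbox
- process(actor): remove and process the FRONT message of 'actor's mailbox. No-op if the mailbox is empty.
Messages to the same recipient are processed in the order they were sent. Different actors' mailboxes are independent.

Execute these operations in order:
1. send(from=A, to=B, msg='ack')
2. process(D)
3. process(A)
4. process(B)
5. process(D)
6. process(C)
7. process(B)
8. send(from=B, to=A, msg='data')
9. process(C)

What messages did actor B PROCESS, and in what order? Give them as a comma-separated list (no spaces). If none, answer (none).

Answer: ack

Derivation:
After 1 (send(from=A, to=B, msg='ack')): A:[] B:[ack] C:[] D:[]
After 2 (process(D)): A:[] B:[ack] C:[] D:[]
After 3 (process(A)): A:[] B:[ack] C:[] D:[]
After 4 (process(B)): A:[] B:[] C:[] D:[]
After 5 (process(D)): A:[] B:[] C:[] D:[]
After 6 (process(C)): A:[] B:[] C:[] D:[]
After 7 (process(B)): A:[] B:[] C:[] D:[]
After 8 (send(from=B, to=A, msg='data')): A:[data] B:[] C:[] D:[]
After 9 (process(C)): A:[data] B:[] C:[] D:[]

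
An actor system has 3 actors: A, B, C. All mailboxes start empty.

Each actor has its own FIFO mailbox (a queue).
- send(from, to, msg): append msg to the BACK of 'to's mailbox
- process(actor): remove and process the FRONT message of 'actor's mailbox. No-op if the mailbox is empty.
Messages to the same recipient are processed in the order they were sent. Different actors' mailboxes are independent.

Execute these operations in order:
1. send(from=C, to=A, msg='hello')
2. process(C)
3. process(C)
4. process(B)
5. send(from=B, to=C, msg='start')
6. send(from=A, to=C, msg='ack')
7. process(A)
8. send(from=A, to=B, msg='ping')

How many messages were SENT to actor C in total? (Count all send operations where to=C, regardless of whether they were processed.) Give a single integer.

Answer: 2

Derivation:
After 1 (send(from=C, to=A, msg='hello')): A:[hello] B:[] C:[]
After 2 (process(C)): A:[hello] B:[] C:[]
After 3 (process(C)): A:[hello] B:[] C:[]
After 4 (process(B)): A:[hello] B:[] C:[]
After 5 (send(from=B, to=C, msg='start')): A:[hello] B:[] C:[start]
After 6 (send(from=A, to=C, msg='ack')): A:[hello] B:[] C:[start,ack]
After 7 (process(A)): A:[] B:[] C:[start,ack]
After 8 (send(from=A, to=B, msg='ping')): A:[] B:[ping] C:[start,ack]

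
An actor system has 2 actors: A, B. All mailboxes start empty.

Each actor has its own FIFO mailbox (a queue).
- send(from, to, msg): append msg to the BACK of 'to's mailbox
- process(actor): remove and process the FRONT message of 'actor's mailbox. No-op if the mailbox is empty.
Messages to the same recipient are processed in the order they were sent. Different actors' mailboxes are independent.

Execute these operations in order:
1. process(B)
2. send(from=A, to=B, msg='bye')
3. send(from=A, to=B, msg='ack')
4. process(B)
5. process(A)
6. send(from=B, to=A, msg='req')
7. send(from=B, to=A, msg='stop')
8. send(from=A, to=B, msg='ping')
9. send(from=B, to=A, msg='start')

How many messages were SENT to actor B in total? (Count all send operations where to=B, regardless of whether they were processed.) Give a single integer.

After 1 (process(B)): A:[] B:[]
After 2 (send(from=A, to=B, msg='bye')): A:[] B:[bye]
After 3 (send(from=A, to=B, msg='ack')): A:[] B:[bye,ack]
After 4 (process(B)): A:[] B:[ack]
After 5 (process(A)): A:[] B:[ack]
After 6 (send(from=B, to=A, msg='req')): A:[req] B:[ack]
After 7 (send(from=B, to=A, msg='stop')): A:[req,stop] B:[ack]
After 8 (send(from=A, to=B, msg='ping')): A:[req,stop] B:[ack,ping]
After 9 (send(from=B, to=A, msg='start')): A:[req,stop,start] B:[ack,ping]

Answer: 3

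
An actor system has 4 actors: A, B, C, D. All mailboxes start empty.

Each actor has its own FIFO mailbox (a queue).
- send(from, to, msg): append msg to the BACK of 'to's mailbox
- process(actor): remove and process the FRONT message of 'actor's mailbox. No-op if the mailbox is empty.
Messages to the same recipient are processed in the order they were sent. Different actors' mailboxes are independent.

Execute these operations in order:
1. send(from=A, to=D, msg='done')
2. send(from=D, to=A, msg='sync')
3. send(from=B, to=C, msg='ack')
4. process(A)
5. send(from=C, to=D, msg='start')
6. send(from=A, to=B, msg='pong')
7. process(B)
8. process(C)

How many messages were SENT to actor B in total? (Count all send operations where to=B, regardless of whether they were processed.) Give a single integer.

After 1 (send(from=A, to=D, msg='done')): A:[] B:[] C:[] D:[done]
After 2 (send(from=D, to=A, msg='sync')): A:[sync] B:[] C:[] D:[done]
After 3 (send(from=B, to=C, msg='ack')): A:[sync] B:[] C:[ack] D:[done]
After 4 (process(A)): A:[] B:[] C:[ack] D:[done]
After 5 (send(from=C, to=D, msg='start')): A:[] B:[] C:[ack] D:[done,start]
After 6 (send(from=A, to=B, msg='pong')): A:[] B:[pong] C:[ack] D:[done,start]
After 7 (process(B)): A:[] B:[] C:[ack] D:[done,start]
After 8 (process(C)): A:[] B:[] C:[] D:[done,start]

Answer: 1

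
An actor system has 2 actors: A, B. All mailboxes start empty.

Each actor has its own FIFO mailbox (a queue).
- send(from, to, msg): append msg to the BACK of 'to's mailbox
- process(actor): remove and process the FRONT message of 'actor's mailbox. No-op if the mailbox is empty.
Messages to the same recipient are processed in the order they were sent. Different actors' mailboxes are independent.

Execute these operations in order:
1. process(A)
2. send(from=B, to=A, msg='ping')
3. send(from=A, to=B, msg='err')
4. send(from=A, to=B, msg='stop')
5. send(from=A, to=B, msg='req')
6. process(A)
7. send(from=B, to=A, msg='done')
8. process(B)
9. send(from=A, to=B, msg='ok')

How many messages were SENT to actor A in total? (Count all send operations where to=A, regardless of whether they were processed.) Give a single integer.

Answer: 2

Derivation:
After 1 (process(A)): A:[] B:[]
After 2 (send(from=B, to=A, msg='ping')): A:[ping] B:[]
After 3 (send(from=A, to=B, msg='err')): A:[ping] B:[err]
After 4 (send(from=A, to=B, msg='stop')): A:[ping] B:[err,stop]
After 5 (send(from=A, to=B, msg='req')): A:[ping] B:[err,stop,req]
After 6 (process(A)): A:[] B:[err,stop,req]
After 7 (send(from=B, to=A, msg='done')): A:[done] B:[err,stop,req]
After 8 (process(B)): A:[done] B:[stop,req]
After 9 (send(from=A, to=B, msg='ok')): A:[done] B:[stop,req,ok]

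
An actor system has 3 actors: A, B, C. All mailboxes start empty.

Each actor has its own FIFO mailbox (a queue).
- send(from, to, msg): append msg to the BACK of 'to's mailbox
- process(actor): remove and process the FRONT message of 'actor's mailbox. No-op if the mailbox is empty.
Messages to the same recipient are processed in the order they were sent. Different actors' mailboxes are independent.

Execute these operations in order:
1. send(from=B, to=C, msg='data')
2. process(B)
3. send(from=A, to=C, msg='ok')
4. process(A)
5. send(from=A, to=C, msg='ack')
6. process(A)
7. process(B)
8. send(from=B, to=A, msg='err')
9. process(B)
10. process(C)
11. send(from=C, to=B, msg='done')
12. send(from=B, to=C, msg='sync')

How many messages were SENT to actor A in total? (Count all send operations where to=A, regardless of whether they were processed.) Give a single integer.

Answer: 1

Derivation:
After 1 (send(from=B, to=C, msg='data')): A:[] B:[] C:[data]
After 2 (process(B)): A:[] B:[] C:[data]
After 3 (send(from=A, to=C, msg='ok')): A:[] B:[] C:[data,ok]
After 4 (process(A)): A:[] B:[] C:[data,ok]
After 5 (send(from=A, to=C, msg='ack')): A:[] B:[] C:[data,ok,ack]
After 6 (process(A)): A:[] B:[] C:[data,ok,ack]
After 7 (process(B)): A:[] B:[] C:[data,ok,ack]
After 8 (send(from=B, to=A, msg='err')): A:[err] B:[] C:[data,ok,ack]
After 9 (process(B)): A:[err] B:[] C:[data,ok,ack]
After 10 (process(C)): A:[err] B:[] C:[ok,ack]
After 11 (send(from=C, to=B, msg='done')): A:[err] B:[done] C:[ok,ack]
After 12 (send(from=B, to=C, msg='sync')): A:[err] B:[done] C:[ok,ack,sync]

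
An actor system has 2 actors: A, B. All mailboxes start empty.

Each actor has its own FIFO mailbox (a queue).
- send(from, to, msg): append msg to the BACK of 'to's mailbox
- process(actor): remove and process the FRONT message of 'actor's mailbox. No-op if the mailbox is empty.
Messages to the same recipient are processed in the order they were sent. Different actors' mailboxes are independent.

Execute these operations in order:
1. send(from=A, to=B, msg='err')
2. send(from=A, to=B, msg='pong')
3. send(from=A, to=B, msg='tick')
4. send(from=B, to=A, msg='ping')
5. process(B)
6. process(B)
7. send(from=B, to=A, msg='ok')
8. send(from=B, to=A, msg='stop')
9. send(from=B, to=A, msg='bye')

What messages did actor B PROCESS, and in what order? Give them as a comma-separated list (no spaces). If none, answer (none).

Answer: err,pong

Derivation:
After 1 (send(from=A, to=B, msg='err')): A:[] B:[err]
After 2 (send(from=A, to=B, msg='pong')): A:[] B:[err,pong]
After 3 (send(from=A, to=B, msg='tick')): A:[] B:[err,pong,tick]
After 4 (send(from=B, to=A, msg='ping')): A:[ping] B:[err,pong,tick]
After 5 (process(B)): A:[ping] B:[pong,tick]
After 6 (process(B)): A:[ping] B:[tick]
After 7 (send(from=B, to=A, msg='ok')): A:[ping,ok] B:[tick]
After 8 (send(from=B, to=A, msg='stop')): A:[ping,ok,stop] B:[tick]
After 9 (send(from=B, to=A, msg='bye')): A:[ping,ok,stop,bye] B:[tick]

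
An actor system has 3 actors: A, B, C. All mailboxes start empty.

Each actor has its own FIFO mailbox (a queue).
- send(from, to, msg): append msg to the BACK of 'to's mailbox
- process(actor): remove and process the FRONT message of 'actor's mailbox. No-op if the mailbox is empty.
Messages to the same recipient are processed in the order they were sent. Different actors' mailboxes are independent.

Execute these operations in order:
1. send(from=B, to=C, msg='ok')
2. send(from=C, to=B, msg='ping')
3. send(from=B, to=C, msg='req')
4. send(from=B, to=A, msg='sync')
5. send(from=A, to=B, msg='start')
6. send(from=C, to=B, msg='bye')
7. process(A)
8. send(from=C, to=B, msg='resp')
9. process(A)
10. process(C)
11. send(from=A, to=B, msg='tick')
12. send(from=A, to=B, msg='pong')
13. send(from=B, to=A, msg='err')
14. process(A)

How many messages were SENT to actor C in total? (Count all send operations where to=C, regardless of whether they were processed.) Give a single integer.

Answer: 2

Derivation:
After 1 (send(from=B, to=C, msg='ok')): A:[] B:[] C:[ok]
After 2 (send(from=C, to=B, msg='ping')): A:[] B:[ping] C:[ok]
After 3 (send(from=B, to=C, msg='req')): A:[] B:[ping] C:[ok,req]
After 4 (send(from=B, to=A, msg='sync')): A:[sync] B:[ping] C:[ok,req]
After 5 (send(from=A, to=B, msg='start')): A:[sync] B:[ping,start] C:[ok,req]
After 6 (send(from=C, to=B, msg='bye')): A:[sync] B:[ping,start,bye] C:[ok,req]
After 7 (process(A)): A:[] B:[ping,start,bye] C:[ok,req]
After 8 (send(from=C, to=B, msg='resp')): A:[] B:[ping,start,bye,resp] C:[ok,req]
After 9 (process(A)): A:[] B:[ping,start,bye,resp] C:[ok,req]
After 10 (process(C)): A:[] B:[ping,start,bye,resp] C:[req]
After 11 (send(from=A, to=B, msg='tick')): A:[] B:[ping,start,bye,resp,tick] C:[req]
After 12 (send(from=A, to=B, msg='pong')): A:[] B:[ping,start,bye,resp,tick,pong] C:[req]
After 13 (send(from=B, to=A, msg='err')): A:[err] B:[ping,start,bye,resp,tick,pong] C:[req]
After 14 (process(A)): A:[] B:[ping,start,bye,resp,tick,pong] C:[req]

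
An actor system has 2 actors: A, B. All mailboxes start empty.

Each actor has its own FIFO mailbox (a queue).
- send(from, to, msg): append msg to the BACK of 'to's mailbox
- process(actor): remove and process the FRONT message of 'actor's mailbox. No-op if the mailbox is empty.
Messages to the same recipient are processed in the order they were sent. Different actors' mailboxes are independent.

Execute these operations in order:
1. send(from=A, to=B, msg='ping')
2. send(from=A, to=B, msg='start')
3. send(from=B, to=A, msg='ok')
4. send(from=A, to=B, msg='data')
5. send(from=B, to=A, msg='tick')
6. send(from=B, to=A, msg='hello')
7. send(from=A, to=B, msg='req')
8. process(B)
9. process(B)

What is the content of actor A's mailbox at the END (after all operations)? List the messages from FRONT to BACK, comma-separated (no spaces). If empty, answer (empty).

Answer: ok,tick,hello

Derivation:
After 1 (send(from=A, to=B, msg='ping')): A:[] B:[ping]
After 2 (send(from=A, to=B, msg='start')): A:[] B:[ping,start]
After 3 (send(from=B, to=A, msg='ok')): A:[ok] B:[ping,start]
After 4 (send(from=A, to=B, msg='data')): A:[ok] B:[ping,start,data]
After 5 (send(from=B, to=A, msg='tick')): A:[ok,tick] B:[ping,start,data]
After 6 (send(from=B, to=A, msg='hello')): A:[ok,tick,hello] B:[ping,start,data]
After 7 (send(from=A, to=B, msg='req')): A:[ok,tick,hello] B:[ping,start,data,req]
After 8 (process(B)): A:[ok,tick,hello] B:[start,data,req]
After 9 (process(B)): A:[ok,tick,hello] B:[data,req]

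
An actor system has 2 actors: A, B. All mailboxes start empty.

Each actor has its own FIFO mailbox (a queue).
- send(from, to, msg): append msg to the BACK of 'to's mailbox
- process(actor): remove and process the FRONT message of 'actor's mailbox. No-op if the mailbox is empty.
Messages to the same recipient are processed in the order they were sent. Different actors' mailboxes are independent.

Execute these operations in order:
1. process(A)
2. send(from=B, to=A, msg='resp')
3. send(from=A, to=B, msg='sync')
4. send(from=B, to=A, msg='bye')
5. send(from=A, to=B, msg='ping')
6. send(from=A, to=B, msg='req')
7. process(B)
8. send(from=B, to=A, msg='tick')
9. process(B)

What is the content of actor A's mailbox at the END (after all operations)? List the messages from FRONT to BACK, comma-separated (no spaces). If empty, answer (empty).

After 1 (process(A)): A:[] B:[]
After 2 (send(from=B, to=A, msg='resp')): A:[resp] B:[]
After 3 (send(from=A, to=B, msg='sync')): A:[resp] B:[sync]
After 4 (send(from=B, to=A, msg='bye')): A:[resp,bye] B:[sync]
After 5 (send(from=A, to=B, msg='ping')): A:[resp,bye] B:[sync,ping]
After 6 (send(from=A, to=B, msg='req')): A:[resp,bye] B:[sync,ping,req]
After 7 (process(B)): A:[resp,bye] B:[ping,req]
After 8 (send(from=B, to=A, msg='tick')): A:[resp,bye,tick] B:[ping,req]
After 9 (process(B)): A:[resp,bye,tick] B:[req]

Answer: resp,bye,tick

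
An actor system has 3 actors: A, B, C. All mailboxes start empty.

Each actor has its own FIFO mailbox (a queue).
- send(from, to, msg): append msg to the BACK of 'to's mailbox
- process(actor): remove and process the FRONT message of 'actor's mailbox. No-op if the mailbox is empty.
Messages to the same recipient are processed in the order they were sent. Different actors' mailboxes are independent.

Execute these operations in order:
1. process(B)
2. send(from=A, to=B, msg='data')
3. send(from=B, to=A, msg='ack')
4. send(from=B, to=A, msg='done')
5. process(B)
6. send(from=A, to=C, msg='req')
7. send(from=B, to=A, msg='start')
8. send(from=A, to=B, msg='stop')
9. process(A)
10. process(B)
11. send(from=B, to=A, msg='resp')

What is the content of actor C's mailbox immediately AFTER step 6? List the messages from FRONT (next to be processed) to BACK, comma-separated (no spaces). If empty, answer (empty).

After 1 (process(B)): A:[] B:[] C:[]
After 2 (send(from=A, to=B, msg='data')): A:[] B:[data] C:[]
After 3 (send(from=B, to=A, msg='ack')): A:[ack] B:[data] C:[]
After 4 (send(from=B, to=A, msg='done')): A:[ack,done] B:[data] C:[]
After 5 (process(B)): A:[ack,done] B:[] C:[]
After 6 (send(from=A, to=C, msg='req')): A:[ack,done] B:[] C:[req]

req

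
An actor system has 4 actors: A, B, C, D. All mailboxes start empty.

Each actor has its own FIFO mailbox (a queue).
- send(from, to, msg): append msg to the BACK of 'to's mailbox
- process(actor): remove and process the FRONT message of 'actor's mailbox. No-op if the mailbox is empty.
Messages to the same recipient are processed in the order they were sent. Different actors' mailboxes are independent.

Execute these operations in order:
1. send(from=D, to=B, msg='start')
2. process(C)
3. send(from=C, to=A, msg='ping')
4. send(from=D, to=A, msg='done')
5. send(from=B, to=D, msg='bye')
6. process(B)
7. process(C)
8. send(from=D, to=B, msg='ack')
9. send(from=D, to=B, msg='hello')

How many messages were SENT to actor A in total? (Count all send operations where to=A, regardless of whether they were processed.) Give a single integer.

After 1 (send(from=D, to=B, msg='start')): A:[] B:[start] C:[] D:[]
After 2 (process(C)): A:[] B:[start] C:[] D:[]
After 3 (send(from=C, to=A, msg='ping')): A:[ping] B:[start] C:[] D:[]
After 4 (send(from=D, to=A, msg='done')): A:[ping,done] B:[start] C:[] D:[]
After 5 (send(from=B, to=D, msg='bye')): A:[ping,done] B:[start] C:[] D:[bye]
After 6 (process(B)): A:[ping,done] B:[] C:[] D:[bye]
After 7 (process(C)): A:[ping,done] B:[] C:[] D:[bye]
After 8 (send(from=D, to=B, msg='ack')): A:[ping,done] B:[ack] C:[] D:[bye]
After 9 (send(from=D, to=B, msg='hello')): A:[ping,done] B:[ack,hello] C:[] D:[bye]

Answer: 2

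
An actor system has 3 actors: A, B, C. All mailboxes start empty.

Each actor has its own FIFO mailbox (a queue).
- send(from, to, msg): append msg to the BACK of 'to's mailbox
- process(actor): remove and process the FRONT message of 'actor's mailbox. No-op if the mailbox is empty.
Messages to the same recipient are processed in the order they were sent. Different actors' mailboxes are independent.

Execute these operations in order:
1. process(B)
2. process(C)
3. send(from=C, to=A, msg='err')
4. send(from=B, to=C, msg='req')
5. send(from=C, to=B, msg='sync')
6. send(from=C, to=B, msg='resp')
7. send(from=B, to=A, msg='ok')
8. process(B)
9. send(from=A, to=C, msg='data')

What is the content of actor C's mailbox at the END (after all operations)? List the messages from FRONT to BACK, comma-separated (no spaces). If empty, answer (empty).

After 1 (process(B)): A:[] B:[] C:[]
After 2 (process(C)): A:[] B:[] C:[]
After 3 (send(from=C, to=A, msg='err')): A:[err] B:[] C:[]
After 4 (send(from=B, to=C, msg='req')): A:[err] B:[] C:[req]
After 5 (send(from=C, to=B, msg='sync')): A:[err] B:[sync] C:[req]
After 6 (send(from=C, to=B, msg='resp')): A:[err] B:[sync,resp] C:[req]
After 7 (send(from=B, to=A, msg='ok')): A:[err,ok] B:[sync,resp] C:[req]
After 8 (process(B)): A:[err,ok] B:[resp] C:[req]
After 9 (send(from=A, to=C, msg='data')): A:[err,ok] B:[resp] C:[req,data]

Answer: req,data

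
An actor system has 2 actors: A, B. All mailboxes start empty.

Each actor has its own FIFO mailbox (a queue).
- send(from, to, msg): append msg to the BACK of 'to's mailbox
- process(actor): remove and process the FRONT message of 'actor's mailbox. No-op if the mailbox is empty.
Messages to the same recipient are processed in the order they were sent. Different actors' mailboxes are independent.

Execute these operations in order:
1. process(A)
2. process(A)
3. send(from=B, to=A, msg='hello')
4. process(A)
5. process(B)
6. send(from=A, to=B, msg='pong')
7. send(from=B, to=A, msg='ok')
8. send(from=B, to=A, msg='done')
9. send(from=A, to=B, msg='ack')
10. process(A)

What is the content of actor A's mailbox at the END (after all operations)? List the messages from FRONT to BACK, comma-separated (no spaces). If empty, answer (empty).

After 1 (process(A)): A:[] B:[]
After 2 (process(A)): A:[] B:[]
After 3 (send(from=B, to=A, msg='hello')): A:[hello] B:[]
After 4 (process(A)): A:[] B:[]
After 5 (process(B)): A:[] B:[]
After 6 (send(from=A, to=B, msg='pong')): A:[] B:[pong]
After 7 (send(from=B, to=A, msg='ok')): A:[ok] B:[pong]
After 8 (send(from=B, to=A, msg='done')): A:[ok,done] B:[pong]
After 9 (send(from=A, to=B, msg='ack')): A:[ok,done] B:[pong,ack]
After 10 (process(A)): A:[done] B:[pong,ack]

Answer: done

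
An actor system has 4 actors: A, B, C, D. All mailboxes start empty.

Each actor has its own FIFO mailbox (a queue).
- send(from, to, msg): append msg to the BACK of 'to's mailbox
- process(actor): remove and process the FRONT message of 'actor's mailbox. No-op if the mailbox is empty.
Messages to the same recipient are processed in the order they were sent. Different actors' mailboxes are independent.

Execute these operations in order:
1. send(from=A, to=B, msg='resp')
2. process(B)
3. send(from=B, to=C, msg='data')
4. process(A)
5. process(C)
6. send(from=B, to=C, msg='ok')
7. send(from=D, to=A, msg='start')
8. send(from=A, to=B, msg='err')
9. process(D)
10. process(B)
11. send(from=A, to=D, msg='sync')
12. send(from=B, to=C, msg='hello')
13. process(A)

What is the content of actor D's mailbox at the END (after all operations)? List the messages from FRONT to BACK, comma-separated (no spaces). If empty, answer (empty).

After 1 (send(from=A, to=B, msg='resp')): A:[] B:[resp] C:[] D:[]
After 2 (process(B)): A:[] B:[] C:[] D:[]
After 3 (send(from=B, to=C, msg='data')): A:[] B:[] C:[data] D:[]
After 4 (process(A)): A:[] B:[] C:[data] D:[]
After 5 (process(C)): A:[] B:[] C:[] D:[]
After 6 (send(from=B, to=C, msg='ok')): A:[] B:[] C:[ok] D:[]
After 7 (send(from=D, to=A, msg='start')): A:[start] B:[] C:[ok] D:[]
After 8 (send(from=A, to=B, msg='err')): A:[start] B:[err] C:[ok] D:[]
After 9 (process(D)): A:[start] B:[err] C:[ok] D:[]
After 10 (process(B)): A:[start] B:[] C:[ok] D:[]
After 11 (send(from=A, to=D, msg='sync')): A:[start] B:[] C:[ok] D:[sync]
After 12 (send(from=B, to=C, msg='hello')): A:[start] B:[] C:[ok,hello] D:[sync]
After 13 (process(A)): A:[] B:[] C:[ok,hello] D:[sync]

Answer: sync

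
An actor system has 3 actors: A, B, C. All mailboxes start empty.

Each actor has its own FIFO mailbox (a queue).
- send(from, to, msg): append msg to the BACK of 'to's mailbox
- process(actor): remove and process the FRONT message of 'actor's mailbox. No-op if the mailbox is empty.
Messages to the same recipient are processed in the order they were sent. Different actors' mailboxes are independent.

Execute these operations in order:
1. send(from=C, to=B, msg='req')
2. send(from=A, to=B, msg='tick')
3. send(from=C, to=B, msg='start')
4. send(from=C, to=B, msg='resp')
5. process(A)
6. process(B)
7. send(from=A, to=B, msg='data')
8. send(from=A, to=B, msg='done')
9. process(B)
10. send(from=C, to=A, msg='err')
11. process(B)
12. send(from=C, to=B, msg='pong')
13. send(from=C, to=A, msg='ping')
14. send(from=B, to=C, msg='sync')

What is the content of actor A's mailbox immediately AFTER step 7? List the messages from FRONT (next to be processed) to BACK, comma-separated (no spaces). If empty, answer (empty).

After 1 (send(from=C, to=B, msg='req')): A:[] B:[req] C:[]
After 2 (send(from=A, to=B, msg='tick')): A:[] B:[req,tick] C:[]
After 3 (send(from=C, to=B, msg='start')): A:[] B:[req,tick,start] C:[]
After 4 (send(from=C, to=B, msg='resp')): A:[] B:[req,tick,start,resp] C:[]
After 5 (process(A)): A:[] B:[req,tick,start,resp] C:[]
After 6 (process(B)): A:[] B:[tick,start,resp] C:[]
After 7 (send(from=A, to=B, msg='data')): A:[] B:[tick,start,resp,data] C:[]

(empty)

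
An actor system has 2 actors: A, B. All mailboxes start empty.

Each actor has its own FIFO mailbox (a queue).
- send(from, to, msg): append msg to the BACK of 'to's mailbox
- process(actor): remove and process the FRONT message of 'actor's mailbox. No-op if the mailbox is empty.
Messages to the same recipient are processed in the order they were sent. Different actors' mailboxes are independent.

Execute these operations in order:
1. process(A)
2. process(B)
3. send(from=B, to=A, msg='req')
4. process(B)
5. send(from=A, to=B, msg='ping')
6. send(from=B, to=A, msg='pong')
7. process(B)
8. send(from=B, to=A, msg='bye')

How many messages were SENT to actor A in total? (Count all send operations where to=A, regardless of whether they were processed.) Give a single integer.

After 1 (process(A)): A:[] B:[]
After 2 (process(B)): A:[] B:[]
After 3 (send(from=B, to=A, msg='req')): A:[req] B:[]
After 4 (process(B)): A:[req] B:[]
After 5 (send(from=A, to=B, msg='ping')): A:[req] B:[ping]
After 6 (send(from=B, to=A, msg='pong')): A:[req,pong] B:[ping]
After 7 (process(B)): A:[req,pong] B:[]
After 8 (send(from=B, to=A, msg='bye')): A:[req,pong,bye] B:[]

Answer: 3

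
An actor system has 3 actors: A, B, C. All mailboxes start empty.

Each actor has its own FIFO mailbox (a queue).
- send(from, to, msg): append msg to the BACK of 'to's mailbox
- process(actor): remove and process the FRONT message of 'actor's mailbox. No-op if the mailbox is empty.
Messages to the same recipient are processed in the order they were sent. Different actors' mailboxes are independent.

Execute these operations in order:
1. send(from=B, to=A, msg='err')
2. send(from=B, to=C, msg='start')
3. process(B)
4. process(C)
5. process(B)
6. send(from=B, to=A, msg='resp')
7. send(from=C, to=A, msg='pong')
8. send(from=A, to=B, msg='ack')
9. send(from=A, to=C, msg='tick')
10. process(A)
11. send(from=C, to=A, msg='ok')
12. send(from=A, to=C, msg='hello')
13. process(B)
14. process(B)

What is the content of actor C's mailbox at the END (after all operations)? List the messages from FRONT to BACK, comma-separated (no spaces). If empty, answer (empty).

Answer: tick,hello

Derivation:
After 1 (send(from=B, to=A, msg='err')): A:[err] B:[] C:[]
After 2 (send(from=B, to=C, msg='start')): A:[err] B:[] C:[start]
After 3 (process(B)): A:[err] B:[] C:[start]
After 4 (process(C)): A:[err] B:[] C:[]
After 5 (process(B)): A:[err] B:[] C:[]
After 6 (send(from=B, to=A, msg='resp')): A:[err,resp] B:[] C:[]
After 7 (send(from=C, to=A, msg='pong')): A:[err,resp,pong] B:[] C:[]
After 8 (send(from=A, to=B, msg='ack')): A:[err,resp,pong] B:[ack] C:[]
After 9 (send(from=A, to=C, msg='tick')): A:[err,resp,pong] B:[ack] C:[tick]
After 10 (process(A)): A:[resp,pong] B:[ack] C:[tick]
After 11 (send(from=C, to=A, msg='ok')): A:[resp,pong,ok] B:[ack] C:[tick]
After 12 (send(from=A, to=C, msg='hello')): A:[resp,pong,ok] B:[ack] C:[tick,hello]
After 13 (process(B)): A:[resp,pong,ok] B:[] C:[tick,hello]
After 14 (process(B)): A:[resp,pong,ok] B:[] C:[tick,hello]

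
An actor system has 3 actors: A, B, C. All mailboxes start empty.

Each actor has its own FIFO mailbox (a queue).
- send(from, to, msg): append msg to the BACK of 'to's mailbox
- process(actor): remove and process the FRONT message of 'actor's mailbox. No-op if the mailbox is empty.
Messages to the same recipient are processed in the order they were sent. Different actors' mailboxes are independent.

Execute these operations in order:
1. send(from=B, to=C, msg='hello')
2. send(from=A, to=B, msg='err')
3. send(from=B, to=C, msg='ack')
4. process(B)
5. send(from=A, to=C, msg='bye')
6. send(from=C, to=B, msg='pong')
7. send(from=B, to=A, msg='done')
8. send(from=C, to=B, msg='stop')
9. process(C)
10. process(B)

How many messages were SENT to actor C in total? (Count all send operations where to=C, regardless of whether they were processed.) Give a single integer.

After 1 (send(from=B, to=C, msg='hello')): A:[] B:[] C:[hello]
After 2 (send(from=A, to=B, msg='err')): A:[] B:[err] C:[hello]
After 3 (send(from=B, to=C, msg='ack')): A:[] B:[err] C:[hello,ack]
After 4 (process(B)): A:[] B:[] C:[hello,ack]
After 5 (send(from=A, to=C, msg='bye')): A:[] B:[] C:[hello,ack,bye]
After 6 (send(from=C, to=B, msg='pong')): A:[] B:[pong] C:[hello,ack,bye]
After 7 (send(from=B, to=A, msg='done')): A:[done] B:[pong] C:[hello,ack,bye]
After 8 (send(from=C, to=B, msg='stop')): A:[done] B:[pong,stop] C:[hello,ack,bye]
After 9 (process(C)): A:[done] B:[pong,stop] C:[ack,bye]
After 10 (process(B)): A:[done] B:[stop] C:[ack,bye]

Answer: 3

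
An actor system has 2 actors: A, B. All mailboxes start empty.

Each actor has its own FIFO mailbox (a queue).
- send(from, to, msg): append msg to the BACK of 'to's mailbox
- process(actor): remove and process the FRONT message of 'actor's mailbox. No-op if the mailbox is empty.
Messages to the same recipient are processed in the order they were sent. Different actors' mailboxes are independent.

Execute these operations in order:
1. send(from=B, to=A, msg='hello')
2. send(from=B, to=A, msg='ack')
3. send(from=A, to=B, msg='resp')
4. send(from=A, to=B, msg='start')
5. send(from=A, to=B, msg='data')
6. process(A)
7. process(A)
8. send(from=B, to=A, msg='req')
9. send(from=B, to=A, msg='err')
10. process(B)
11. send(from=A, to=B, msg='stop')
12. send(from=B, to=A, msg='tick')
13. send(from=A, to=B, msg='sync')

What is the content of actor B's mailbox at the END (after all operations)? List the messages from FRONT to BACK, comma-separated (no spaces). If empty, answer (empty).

Answer: start,data,stop,sync

Derivation:
After 1 (send(from=B, to=A, msg='hello')): A:[hello] B:[]
After 2 (send(from=B, to=A, msg='ack')): A:[hello,ack] B:[]
After 3 (send(from=A, to=B, msg='resp')): A:[hello,ack] B:[resp]
After 4 (send(from=A, to=B, msg='start')): A:[hello,ack] B:[resp,start]
After 5 (send(from=A, to=B, msg='data')): A:[hello,ack] B:[resp,start,data]
After 6 (process(A)): A:[ack] B:[resp,start,data]
After 7 (process(A)): A:[] B:[resp,start,data]
After 8 (send(from=B, to=A, msg='req')): A:[req] B:[resp,start,data]
After 9 (send(from=B, to=A, msg='err')): A:[req,err] B:[resp,start,data]
After 10 (process(B)): A:[req,err] B:[start,data]
After 11 (send(from=A, to=B, msg='stop')): A:[req,err] B:[start,data,stop]
After 12 (send(from=B, to=A, msg='tick')): A:[req,err,tick] B:[start,data,stop]
After 13 (send(from=A, to=B, msg='sync')): A:[req,err,tick] B:[start,data,stop,sync]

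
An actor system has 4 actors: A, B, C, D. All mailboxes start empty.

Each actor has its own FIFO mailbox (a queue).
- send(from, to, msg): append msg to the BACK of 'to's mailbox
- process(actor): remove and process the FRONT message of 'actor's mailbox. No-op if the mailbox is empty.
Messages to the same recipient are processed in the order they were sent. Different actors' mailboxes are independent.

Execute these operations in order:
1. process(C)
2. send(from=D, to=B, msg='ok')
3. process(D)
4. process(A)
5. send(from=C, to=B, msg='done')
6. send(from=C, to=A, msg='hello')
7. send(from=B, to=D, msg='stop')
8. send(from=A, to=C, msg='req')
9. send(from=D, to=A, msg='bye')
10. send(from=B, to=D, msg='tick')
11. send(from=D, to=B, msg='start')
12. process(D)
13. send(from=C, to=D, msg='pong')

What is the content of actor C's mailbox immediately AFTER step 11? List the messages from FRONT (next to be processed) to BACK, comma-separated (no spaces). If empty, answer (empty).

After 1 (process(C)): A:[] B:[] C:[] D:[]
After 2 (send(from=D, to=B, msg='ok')): A:[] B:[ok] C:[] D:[]
After 3 (process(D)): A:[] B:[ok] C:[] D:[]
After 4 (process(A)): A:[] B:[ok] C:[] D:[]
After 5 (send(from=C, to=B, msg='done')): A:[] B:[ok,done] C:[] D:[]
After 6 (send(from=C, to=A, msg='hello')): A:[hello] B:[ok,done] C:[] D:[]
After 7 (send(from=B, to=D, msg='stop')): A:[hello] B:[ok,done] C:[] D:[stop]
After 8 (send(from=A, to=C, msg='req')): A:[hello] B:[ok,done] C:[req] D:[stop]
After 9 (send(from=D, to=A, msg='bye')): A:[hello,bye] B:[ok,done] C:[req] D:[stop]
After 10 (send(from=B, to=D, msg='tick')): A:[hello,bye] B:[ok,done] C:[req] D:[stop,tick]
After 11 (send(from=D, to=B, msg='start')): A:[hello,bye] B:[ok,done,start] C:[req] D:[stop,tick]

req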